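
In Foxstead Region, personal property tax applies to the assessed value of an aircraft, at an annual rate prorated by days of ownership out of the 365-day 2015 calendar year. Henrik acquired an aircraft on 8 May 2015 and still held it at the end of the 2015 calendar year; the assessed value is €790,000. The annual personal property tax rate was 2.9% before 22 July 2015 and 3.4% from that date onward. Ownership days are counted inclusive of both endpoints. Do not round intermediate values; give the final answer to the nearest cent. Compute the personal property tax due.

8 May – 21 July 2015: 75 days at 2.9% → €790,000 × 2.9% × 75/365 = €4,707.5342
22 July – 31 December 2015: 163 days at 3.4% → €790,000 × 3.4% × 163/365 = €11,995.0137
Total = €16,702.5479

€16,702.55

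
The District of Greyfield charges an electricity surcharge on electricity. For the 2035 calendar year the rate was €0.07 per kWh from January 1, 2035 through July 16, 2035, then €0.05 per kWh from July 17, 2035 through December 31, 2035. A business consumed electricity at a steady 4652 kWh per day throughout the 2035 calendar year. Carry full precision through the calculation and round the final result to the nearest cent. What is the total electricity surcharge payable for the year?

January 1 – July 16, 2035: 197 days × 4652 kWh/day = 916,444 kWh at €0.07/kWh → €64,151.08
July 17 – December 31, 2035: 168 days × 4652 kWh/day = 781,536 kWh at €0.05/kWh → €39,076.80

€103,227.88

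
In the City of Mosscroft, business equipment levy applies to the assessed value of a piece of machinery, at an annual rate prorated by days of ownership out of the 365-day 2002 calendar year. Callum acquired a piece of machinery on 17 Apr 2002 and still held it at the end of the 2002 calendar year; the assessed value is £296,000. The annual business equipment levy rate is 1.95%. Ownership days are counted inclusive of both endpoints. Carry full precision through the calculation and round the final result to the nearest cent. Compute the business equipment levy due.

£4,095.75

Days held (17 Apr – 31 Dec 2002): 259 out of 365
Tax = £296,000 × 1.95% × 259/365 = £4,095.7479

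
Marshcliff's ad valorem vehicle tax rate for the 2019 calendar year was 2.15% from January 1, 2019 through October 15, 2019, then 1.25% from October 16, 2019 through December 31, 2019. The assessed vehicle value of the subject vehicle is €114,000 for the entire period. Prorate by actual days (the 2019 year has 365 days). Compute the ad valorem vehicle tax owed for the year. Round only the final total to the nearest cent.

January 1 – October 15, 2019: 288 days at 2.15% → €114,000 × 2.15% × 288/365 = €1,933.9397
October 16 – December 31, 2019: 77 days at 1.25% → €114,000 × 1.25% × 77/365 = €300.6164
Total = €2,234.5562

€2,234.56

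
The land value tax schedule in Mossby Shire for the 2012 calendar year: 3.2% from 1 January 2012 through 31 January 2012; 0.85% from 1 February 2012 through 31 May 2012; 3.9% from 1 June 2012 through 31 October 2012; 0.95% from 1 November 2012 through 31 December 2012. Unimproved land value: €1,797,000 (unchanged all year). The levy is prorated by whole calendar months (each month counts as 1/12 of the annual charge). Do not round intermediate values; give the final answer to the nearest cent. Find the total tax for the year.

1 January – 31 January 2012: 1 month at 3.2% → €1,797,000 × 3.2% × 1/12 = €4,792.0000
1 February – 31 May 2012: 4 months at 0.85% → €1,797,000 × 0.85% × 4/12 = €5,091.5000
1 June – 31 October 2012: 5 months at 3.9% → €1,797,000 × 3.9% × 5/12 = €29,201.2500
1 November – 31 December 2012: 2 months at 0.95% → €1,797,000 × 0.95% × 2/12 = €2,845.2500
Total = €41,930.0000

€41,930.00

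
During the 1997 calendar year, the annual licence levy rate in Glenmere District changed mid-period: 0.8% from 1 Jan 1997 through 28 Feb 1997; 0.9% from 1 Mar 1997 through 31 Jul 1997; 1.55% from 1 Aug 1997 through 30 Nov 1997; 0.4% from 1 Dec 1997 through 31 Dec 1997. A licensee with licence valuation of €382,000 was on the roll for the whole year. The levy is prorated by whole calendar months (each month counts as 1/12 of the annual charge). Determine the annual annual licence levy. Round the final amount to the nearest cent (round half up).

€4,042.83

1 Jan – 28 Feb 1997: 2 months at 0.8% → €382,000 × 0.8% × 2/12 = €509.3333
1 Mar – 31 Jul 1997: 5 months at 0.9% → €382,000 × 0.9% × 5/12 = €1,432.5000
1 Aug – 30 Nov 1997: 4 months at 1.55% → €382,000 × 1.55% × 4/12 = €1,973.6667
1 Dec – 31 Dec 1997: 1 month at 0.4% → €382,000 × 0.4% × 1/12 = €127.3333
Total = €4,042.8333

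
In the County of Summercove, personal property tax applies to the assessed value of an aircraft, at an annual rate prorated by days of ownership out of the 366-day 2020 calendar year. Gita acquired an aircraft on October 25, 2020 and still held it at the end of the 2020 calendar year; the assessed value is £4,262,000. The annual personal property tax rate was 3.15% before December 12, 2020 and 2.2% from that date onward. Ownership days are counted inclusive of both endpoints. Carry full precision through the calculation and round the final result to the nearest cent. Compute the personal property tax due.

£22,730.67

October 25 – December 11, 2020: 48 days at 3.15% → £4,262,000 × 3.15% × 48/366 = £17,606.9508
December 12 – December 31, 2020: 20 days at 2.2% → £4,262,000 × 2.2% × 20/366 = £5,123.7158
Total = £22,730.6667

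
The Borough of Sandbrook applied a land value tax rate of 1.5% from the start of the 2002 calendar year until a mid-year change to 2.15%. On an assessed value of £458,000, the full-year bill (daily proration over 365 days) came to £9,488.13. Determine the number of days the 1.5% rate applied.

44 days

Let d = days at the first rate; then 365 − d days at the second rate.
£458,000 × [1.5%·d + 2.15%·(365−d)] / 365 = £9,488.13
Solving gives d = 44, so the new rate took effect on 14 Feb 2002.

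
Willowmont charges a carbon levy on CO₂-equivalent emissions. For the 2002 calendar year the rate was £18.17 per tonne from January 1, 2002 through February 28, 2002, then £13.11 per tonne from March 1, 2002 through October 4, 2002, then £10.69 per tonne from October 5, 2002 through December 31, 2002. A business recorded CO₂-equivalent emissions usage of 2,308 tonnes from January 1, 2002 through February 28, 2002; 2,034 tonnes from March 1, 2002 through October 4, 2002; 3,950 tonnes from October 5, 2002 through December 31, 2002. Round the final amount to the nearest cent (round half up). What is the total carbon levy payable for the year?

£110,827.60

January 1 – February 28, 2002: 2,308 tonnes at £18.17/tonne → £41,936.36
March 1 – October 4, 2002: 2,034 tonnes at £13.11/tonne → £26,665.74
October 5 – December 31, 2002: 3,950 tonnes at £10.69/tonne → £42,225.50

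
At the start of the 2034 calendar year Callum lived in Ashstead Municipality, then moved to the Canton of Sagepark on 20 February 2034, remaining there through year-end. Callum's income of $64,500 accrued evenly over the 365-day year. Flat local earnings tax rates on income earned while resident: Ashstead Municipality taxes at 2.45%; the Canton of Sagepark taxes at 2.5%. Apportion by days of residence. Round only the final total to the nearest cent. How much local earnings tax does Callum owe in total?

$1,608.08

Ashstead Municipality, 1 January – 19 February 2034: 50 days → $64,500 × 2.45% × 50/365 = $216.4726
The Canton of Sagepark, 20 February – 31 December 2034: 315 days → $64,500 × 2.5% × 315/365 = $1,391.6096
Total = $1,608.0822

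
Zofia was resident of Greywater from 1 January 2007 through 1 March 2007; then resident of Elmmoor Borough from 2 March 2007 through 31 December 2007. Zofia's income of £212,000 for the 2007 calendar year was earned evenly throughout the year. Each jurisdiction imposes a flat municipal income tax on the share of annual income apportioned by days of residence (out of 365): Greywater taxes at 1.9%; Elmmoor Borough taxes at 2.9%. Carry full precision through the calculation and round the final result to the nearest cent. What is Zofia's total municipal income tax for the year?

Greywater, 1 January – 1 March 2007: 60 days → £212,000 × 1.9% × 60/365 = £662.1370
Elmmoor Borough, 2 March – 31 December 2007: 305 days → £212,000 × 2.9% × 305/365 = £5,137.3699
Total = £5,799.5068

£5,799.51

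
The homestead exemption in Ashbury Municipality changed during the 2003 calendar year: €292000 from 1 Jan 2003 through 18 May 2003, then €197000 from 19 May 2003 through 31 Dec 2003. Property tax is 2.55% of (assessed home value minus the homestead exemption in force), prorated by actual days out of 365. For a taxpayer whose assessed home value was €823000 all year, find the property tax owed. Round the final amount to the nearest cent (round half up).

€15047.10

1 Jan – 18 May 2003: 138 days, exemption €292000 → (€823000 − €292000) × 2.55% × 138/365 = €5119.4219
19 May – 31 Dec 2003: 227 days, exemption €197000 → (€823000 − €197000) × 2.55% × 227/365 = €9927.6740
Total = €15047.0959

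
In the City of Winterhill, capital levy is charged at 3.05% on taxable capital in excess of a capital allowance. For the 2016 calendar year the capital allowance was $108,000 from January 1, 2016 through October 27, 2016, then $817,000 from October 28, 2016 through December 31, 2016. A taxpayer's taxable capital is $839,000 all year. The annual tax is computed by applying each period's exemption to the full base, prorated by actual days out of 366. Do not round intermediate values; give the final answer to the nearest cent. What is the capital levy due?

$18,455.08

January 1 – October 27, 2016: 301 days, exemption $108,000 → ($839,000 − $108,000) × 3.05% × 301/366 = $18,335.9167
October 28 – December 31, 2016: 65 days, exemption $817,000 → ($839,000 − $817,000) × 3.05% × 65/366 = $119.1667
Total = $18,455.0833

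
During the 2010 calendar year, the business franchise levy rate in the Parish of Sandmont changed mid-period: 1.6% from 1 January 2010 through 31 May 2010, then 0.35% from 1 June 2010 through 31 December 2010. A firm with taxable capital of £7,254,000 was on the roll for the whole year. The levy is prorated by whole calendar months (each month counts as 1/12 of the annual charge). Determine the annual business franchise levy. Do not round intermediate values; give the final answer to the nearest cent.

1 January – 31 May 2010: 5 months at 1.6% → £7,254,000 × 1.6% × 5/12 = £48,360.0000
1 June – 31 December 2010: 7 months at 0.35% → £7,254,000 × 0.35% × 7/12 = £14,810.2500
Total = £63,170.2500

£63,170.25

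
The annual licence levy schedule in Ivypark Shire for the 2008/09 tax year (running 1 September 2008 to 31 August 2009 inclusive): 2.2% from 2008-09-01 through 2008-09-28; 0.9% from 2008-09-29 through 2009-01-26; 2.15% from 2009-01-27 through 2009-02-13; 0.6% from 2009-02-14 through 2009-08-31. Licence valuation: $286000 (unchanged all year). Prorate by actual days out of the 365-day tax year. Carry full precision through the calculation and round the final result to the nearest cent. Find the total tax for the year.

2008-09-01 to 2008-09-28: 28 days at 2.2% → $286000 × 2.2% × 28/365 = $482.6740
2008-09-29 to 2009-01-26: 120 days at 0.9% → $286000 × 0.9% × 120/365 = $846.2466
2009-01-27 to 2009-02-13: 18 days at 2.15% → $286000 × 2.15% × 18/365 = $303.2384
2009-02-14 to 2009-08-31: 199 days at 0.6% → $286000 × 0.6% × 199/365 = $935.5726
Total = $2567.7315

$2567.73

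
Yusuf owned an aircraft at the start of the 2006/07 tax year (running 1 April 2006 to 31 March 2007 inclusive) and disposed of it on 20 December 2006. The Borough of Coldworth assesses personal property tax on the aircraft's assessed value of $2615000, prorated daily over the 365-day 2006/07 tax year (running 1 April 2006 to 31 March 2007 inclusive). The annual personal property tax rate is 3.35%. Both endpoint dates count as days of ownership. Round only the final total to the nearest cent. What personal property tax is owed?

Days held (1 April – 20 December 2006): 264 out of 365
Tax = $2615000 × 3.35% × 264/365 = $63361.8082

$63361.81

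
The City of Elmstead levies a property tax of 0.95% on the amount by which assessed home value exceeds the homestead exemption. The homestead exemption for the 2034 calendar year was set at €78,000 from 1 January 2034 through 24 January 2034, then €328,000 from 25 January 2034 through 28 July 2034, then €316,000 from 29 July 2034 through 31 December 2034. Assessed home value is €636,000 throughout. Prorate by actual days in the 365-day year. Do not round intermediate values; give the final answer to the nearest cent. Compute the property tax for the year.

€3,130.89

1 January – 24 January 2034: 24 days, exemption €78,000 → (€636,000 − €78,000) × 0.95% × 24/365 = €348.5589
25 January – 28 July 2034: 185 days, exemption €328,000 → (€636,000 − €328,000) × 0.95% × 185/365 = €1,483.0411
29 July – 31 December 2034: 156 days, exemption €316,000 → (€636,000 − €316,000) × 0.95% × 156/365 = €1,299.2877
Total = €3,130.8877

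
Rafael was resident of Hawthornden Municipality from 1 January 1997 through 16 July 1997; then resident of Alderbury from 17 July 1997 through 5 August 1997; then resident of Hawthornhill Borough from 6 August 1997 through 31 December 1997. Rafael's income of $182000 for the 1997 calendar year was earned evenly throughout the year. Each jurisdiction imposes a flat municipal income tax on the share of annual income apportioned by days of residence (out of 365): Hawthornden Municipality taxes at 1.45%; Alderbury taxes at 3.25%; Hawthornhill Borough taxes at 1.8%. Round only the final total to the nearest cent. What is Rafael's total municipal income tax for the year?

Hawthornden Municipality, 1 January – 16 July 1997: 197 days → $182000 × 1.45% × 197/365 = $1424.3370
Alderbury, 17 July – 5 August 1997: 20 days → $182000 × 3.25% × 20/365 = $324.1096
Hawthornhill Borough, 6 August – 31 December 1997: 148 days → $182000 × 1.8% × 148/365 = $1328.3507
Total = $3076.7973

$3076.80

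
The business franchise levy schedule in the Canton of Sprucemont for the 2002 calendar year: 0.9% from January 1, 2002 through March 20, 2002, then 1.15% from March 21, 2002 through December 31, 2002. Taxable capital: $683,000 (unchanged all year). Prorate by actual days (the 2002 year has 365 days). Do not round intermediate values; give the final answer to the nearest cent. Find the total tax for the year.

$7,484.93

January 1 – March 20, 2002: 79 days at 0.9% → $683,000 × 0.9% × 79/365 = $1,330.4466
March 21 – December 31, 2002: 286 days at 1.15% → $683,000 × 1.15% × 286/365 = $6,154.4849
Total = $7,484.9315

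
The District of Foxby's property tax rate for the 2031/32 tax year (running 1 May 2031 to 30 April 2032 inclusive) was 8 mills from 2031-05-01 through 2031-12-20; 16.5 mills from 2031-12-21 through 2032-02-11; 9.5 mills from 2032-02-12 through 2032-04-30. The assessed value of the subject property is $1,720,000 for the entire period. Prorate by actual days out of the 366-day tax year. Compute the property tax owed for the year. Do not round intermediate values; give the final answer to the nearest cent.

2031-05-01 to 2031-12-20: 234 days at 8 mills → $1,720,000 × 0.8% × 234/366 = $8,797.3770
2031-12-21 to 2032-02-11: 53 days at 16.5 mills → $1,720,000 × 1.65% × 53/366 = $4,109.6721
2032-02-12 to 2032-04-30: 79 days at 9.5 mills → $1,720,000 × 0.95% × 79/366 = $3,526.9399
Total = $16,433.9891

$16,433.99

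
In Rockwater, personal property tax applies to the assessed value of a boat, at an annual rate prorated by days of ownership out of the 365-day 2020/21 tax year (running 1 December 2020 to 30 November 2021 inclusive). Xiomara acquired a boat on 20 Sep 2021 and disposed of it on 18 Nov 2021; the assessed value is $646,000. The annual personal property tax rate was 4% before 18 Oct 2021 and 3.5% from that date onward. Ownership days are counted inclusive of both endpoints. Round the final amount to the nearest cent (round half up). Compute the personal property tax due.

20 Sep – 17 Oct 2021: 28 days at 4% → $646,000 × 4% × 28/365 = $1,982.2466
18 Oct – 18 Nov 2021: 32 days at 3.5% → $646,000 × 3.5% × 32/365 = $1,982.2466
Total = $3,964.4932

$3,964.49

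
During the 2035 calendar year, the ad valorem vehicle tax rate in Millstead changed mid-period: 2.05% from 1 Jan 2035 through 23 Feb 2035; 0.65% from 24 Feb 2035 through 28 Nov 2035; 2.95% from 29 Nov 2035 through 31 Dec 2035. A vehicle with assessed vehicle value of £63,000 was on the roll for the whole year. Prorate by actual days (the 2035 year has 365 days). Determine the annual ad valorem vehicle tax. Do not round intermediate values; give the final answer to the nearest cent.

£670.99

1 Jan – 23 Feb 2035: 54 days at 2.05% → £63,000 × 2.05% × 54/365 = £191.0712
24 Feb – 28 Nov 2035: 278 days at 0.65% → £63,000 × 0.65% × 278/365 = £311.8932
29 Nov – 31 Dec 2035: 33 days at 2.95% → £63,000 × 2.95% × 33/365 = £168.0288
Total = £670.9932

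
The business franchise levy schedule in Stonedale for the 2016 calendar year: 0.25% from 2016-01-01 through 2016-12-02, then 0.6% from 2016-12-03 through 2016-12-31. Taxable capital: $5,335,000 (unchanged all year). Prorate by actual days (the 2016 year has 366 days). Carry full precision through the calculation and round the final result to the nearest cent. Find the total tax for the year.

$14,817.02

2016-01-01 to 2016-12-02: 337 days at 0.25% → $5,335,000 × 0.25% × 337/366 = $12,280.7036
2016-12-03 to 2016-12-31: 29 days at 0.6% → $5,335,000 × 0.6% × 29/366 = $2,536.3115
Total = $14,817.0150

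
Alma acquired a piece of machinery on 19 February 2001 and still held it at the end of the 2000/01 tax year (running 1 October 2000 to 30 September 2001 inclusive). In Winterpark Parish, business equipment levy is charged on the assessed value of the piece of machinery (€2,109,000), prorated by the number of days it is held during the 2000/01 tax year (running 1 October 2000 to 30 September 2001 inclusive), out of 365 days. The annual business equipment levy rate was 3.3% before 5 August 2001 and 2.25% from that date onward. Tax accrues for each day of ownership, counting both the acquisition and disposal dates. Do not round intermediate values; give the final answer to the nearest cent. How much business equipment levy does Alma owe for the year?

19 February – 4 August 2001: 167 days at 3.3% → €2,109,000 × 3.3% × 167/365 = €31,843.0110
5 August – 30 September 2001: 57 days at 2.25% → €2,109,000 × 2.25% × 57/365 = €7,410.3904
Total = €39,253.4014

€39,253.40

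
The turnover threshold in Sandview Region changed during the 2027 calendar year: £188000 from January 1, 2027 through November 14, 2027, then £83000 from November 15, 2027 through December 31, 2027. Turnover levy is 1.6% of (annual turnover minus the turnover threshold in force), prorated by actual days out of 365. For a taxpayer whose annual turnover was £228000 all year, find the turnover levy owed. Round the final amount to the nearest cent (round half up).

January 1 – November 14, 2027: 318 days, exemption £188000 → (£228000 − £188000) × 1.6% × 318/365 = £557.5890
November 15 – December 31, 2027: 47 days, exemption £83000 → (£228000 − £83000) × 1.6% × 47/365 = £298.7397
Total = £856.3288

£856.33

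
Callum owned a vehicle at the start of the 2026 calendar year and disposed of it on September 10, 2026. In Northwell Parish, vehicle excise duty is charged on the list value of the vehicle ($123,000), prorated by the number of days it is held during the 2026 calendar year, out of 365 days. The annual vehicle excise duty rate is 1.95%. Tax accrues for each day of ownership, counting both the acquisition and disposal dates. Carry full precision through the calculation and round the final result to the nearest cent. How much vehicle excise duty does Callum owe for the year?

$1,662.52

Days held (January 1 – September 10, 2026): 253 out of 365
Tax = $123,000 × 1.95% × 253/365 = $1,662.5219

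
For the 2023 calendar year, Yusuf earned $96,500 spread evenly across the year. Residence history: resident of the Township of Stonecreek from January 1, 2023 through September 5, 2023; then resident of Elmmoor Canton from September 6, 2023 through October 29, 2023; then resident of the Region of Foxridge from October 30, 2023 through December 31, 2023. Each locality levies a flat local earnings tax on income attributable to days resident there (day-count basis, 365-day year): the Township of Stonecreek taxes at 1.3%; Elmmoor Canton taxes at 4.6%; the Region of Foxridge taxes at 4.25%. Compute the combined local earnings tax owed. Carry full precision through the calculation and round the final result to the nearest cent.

$2,216.99

The Township of Stonecreek, January 1 – September 5, 2023: 248 days → $96,500 × 1.3% × 248/365 = $852.3726
Elmmoor Canton, September 6 – October 29, 2023: 54 days → $96,500 × 4.6% × 54/365 = $656.7288
The Region of Foxridge, October 30 – December 31, 2023: 63 days → $96,500 × 4.25% × 63/365 = $707.8870
Total = $2,216.9884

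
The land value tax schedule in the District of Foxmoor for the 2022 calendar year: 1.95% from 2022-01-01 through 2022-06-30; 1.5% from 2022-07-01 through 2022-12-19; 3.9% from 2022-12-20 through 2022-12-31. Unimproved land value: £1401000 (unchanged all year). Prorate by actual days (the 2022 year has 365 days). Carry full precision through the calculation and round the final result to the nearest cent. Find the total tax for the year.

£25246.79

2022-01-01 to 2022-06-30: 181 days at 1.95% → £1401000 × 1.95% × 181/365 = £13547.4781
2022-07-01 to 2022-12-19: 172 days at 1.5% → £1401000 × 1.5% × 172/365 = £9902.9589
2022-12-20 to 2022-12-31: 12 days at 3.9% → £1401000 × 3.9% × 12/365 = £1796.3507
Total = £25246.7877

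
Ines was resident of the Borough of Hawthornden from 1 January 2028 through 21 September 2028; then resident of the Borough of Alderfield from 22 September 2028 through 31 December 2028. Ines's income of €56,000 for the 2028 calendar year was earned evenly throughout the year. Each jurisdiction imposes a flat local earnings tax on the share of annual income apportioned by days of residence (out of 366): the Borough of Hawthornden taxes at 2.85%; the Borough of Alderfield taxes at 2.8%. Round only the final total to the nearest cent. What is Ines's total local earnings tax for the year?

The Borough of Hawthornden, 1 January – 21 September 2028: 265 days → €56,000 × 2.85% × 265/366 = €1,155.5738
The Borough of Alderfield, 22 September – 31 December 2028: 101 days → €56,000 × 2.8% × 101/366 = €432.6995
Total = €1,588.2732

€1,588.27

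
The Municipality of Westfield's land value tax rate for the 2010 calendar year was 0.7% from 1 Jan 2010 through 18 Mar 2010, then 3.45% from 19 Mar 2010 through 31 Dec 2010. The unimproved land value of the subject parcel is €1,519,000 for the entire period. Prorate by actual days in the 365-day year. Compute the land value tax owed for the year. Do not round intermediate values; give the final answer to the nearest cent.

1 Jan – 18 Mar 2010: 77 days at 0.7% → €1,519,000 × 0.7% × 77/365 = €2,243.1260
19 Mar – 31 Dec 2010: 288 days at 3.45% → €1,519,000 × 3.45% × 288/365 = €41,350.0932
Total = €43,593.2192

€43,593.22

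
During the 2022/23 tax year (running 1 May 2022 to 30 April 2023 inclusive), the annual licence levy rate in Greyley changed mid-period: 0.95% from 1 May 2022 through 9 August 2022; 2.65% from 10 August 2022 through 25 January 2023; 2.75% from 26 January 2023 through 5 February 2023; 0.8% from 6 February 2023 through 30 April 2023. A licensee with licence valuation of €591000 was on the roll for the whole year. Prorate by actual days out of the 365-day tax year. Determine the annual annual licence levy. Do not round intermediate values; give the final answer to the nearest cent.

1 May – 9 August 2022: 101 days at 0.95% → €591000 × 0.95% × 101/365 = €1553.6014
10 August 2022 – 25 January 2023: 169 days at 2.65% → €591000 × 2.65% × 169/365 = €7251.4890
26 January – 5 February 2023: 11 days at 2.75% → €591000 × 2.75% × 11/365 = €489.8014
6 February – 30 April 2023: 84 days at 0.8% → €591000 × 0.8% × 84/365 = €1088.0877
Total = €10382.9795

€10382.98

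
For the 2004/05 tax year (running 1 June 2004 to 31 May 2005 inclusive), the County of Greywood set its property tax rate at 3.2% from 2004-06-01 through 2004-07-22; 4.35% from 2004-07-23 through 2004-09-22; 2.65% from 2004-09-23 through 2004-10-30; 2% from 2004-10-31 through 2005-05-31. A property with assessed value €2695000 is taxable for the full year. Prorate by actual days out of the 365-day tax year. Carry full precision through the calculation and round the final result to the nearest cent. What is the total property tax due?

2004-06-01 to 2004-07-22: 52 days at 3.2% → €2695000 × 3.2% × 52/365 = €12286.2466
2004-07-23 to 2004-09-22: 62 days at 4.35% → €2695000 × 4.35% × 62/365 = €19913.4658
2004-09-23 to 2004-10-30: 38 days at 2.65% → €2695000 × 2.65% × 38/365 = €7435.2466
2004-10-31 to 2005-05-31: 213 days at 2% → €2695000 × 2% × 213/365 = €31453.9726
Total = €71088.9315

€71088.93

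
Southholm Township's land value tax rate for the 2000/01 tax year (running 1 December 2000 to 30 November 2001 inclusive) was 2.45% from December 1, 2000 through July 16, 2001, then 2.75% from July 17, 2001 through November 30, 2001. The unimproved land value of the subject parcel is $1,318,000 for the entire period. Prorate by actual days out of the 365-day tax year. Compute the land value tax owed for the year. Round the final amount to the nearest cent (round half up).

$33,775.10

December 1, 2000 – July 16, 2001: 228 days at 2.45% → $1,318,000 × 2.45% × 228/365 = $20,170.8164
July 17 – November 30, 2001: 137 days at 2.75% → $1,318,000 × 2.75% × 137/365 = $13,604.2877
Total = $33,775.1041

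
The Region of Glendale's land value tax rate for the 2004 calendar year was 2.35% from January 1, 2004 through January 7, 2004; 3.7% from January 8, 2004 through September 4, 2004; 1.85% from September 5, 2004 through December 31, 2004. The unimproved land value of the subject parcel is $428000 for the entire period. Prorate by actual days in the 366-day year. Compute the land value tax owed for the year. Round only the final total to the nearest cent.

$13172.69

January 1 – January 7, 2004: 7 days at 2.35% → $428000 × 2.35% × 7/366 = $192.3661
January 8 – September 4, 2004: 241 days at 3.7% → $428000 × 3.7% × 241/366 = $10427.5301
September 5 – December 31, 2004: 118 days at 1.85% → $428000 × 1.85% × 118/366 = $2552.7978
Total = $13172.6940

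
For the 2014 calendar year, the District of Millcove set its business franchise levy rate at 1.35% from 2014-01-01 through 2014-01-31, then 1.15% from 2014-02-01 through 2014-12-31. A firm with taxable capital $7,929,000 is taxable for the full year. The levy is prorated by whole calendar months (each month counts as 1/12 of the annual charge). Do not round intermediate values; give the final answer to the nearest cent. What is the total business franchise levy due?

$92,505.00

2014-01-01 to 2014-01-31: 1 month at 1.35% → $7,929,000 × 1.35% × 1/12 = $8,920.1250
2014-02-01 to 2014-12-31: 11 months at 1.15% → $7,929,000 × 1.15% × 11/12 = $83,584.8750
Total = $92,505.0000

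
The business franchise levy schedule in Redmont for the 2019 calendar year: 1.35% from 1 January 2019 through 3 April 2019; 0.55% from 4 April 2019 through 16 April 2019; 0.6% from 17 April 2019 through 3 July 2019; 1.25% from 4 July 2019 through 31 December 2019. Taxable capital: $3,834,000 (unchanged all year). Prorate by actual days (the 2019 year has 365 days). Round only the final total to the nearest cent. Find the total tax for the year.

1 January – 3 April 2019: 93 days at 1.35% → $3,834,000 × 1.35% × 93/365 = $13,187.9096
4 April – 16 April 2019: 13 days at 0.55% → $3,834,000 × 0.55% × 13/365 = $751.0438
17 April – 3 July 2019: 78 days at 0.6% → $3,834,000 × 0.6% × 78/365 = $4,915.9233
4 July – 31 December 2019: 181 days at 1.25% → $3,834,000 × 1.25% × 181/365 = $23,765.5479
Total = $42,620.4247

$42,620.42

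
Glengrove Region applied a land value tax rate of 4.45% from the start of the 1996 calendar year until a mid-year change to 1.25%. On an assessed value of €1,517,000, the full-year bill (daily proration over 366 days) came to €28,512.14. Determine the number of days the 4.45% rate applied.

72 days

Let d = days at the first rate; then 366 − d days at the second rate.
€1,517,000 × [4.45%·d + 1.25%·(366−d)] / 366 = €28,512.14
Solving gives d = 72, so the new rate took effect on 13 March 1996.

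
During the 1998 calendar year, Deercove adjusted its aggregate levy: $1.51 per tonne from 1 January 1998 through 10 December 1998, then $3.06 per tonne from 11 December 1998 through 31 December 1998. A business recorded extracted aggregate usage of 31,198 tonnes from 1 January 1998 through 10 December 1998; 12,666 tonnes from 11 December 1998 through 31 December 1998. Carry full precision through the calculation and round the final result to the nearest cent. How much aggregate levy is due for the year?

$85866.94

1 January – 10 December 1998: 31,198 tonnes at $1.51/tonne → $47108.98
11 December – 31 December 1998: 12,666 tonnes at $3.06/tonne → $38757.96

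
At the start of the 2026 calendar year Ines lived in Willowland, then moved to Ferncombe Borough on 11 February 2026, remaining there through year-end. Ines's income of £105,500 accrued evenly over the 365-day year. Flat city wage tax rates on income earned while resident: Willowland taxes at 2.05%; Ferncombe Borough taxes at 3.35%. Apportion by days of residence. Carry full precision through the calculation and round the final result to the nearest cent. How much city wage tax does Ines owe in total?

Willowland, 1 January – 10 February 2026: 41 days → £105,500 × 2.05% × 41/365 = £242.9390
Ferncombe Borough, 11 February – 31 December 2026: 324 days → £105,500 × 3.35% × 324/365 = £3,137.2521
Total = £3,380.1911

£3,380.19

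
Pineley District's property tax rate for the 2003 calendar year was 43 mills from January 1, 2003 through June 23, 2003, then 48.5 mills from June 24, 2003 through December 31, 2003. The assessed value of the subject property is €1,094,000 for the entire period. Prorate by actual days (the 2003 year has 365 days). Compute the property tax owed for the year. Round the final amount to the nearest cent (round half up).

January 1 – June 23, 2003: 174 days at 43 mills → €1,094,000 × 4.3% × 174/365 = €22,425.5014
June 24 – December 31, 2003: 191 days at 48.5 mills → €1,094,000 × 4.85% × 191/365 = €27,765.1205
Total = €50,190.6219

€50,190.62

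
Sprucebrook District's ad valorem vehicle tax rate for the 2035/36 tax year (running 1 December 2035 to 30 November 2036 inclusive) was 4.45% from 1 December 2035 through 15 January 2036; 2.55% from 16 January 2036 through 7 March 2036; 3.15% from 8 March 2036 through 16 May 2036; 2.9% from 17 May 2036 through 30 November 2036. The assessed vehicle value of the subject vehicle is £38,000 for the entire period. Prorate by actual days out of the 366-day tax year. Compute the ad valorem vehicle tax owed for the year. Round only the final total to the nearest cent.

1 December 2035 – 15 January 2036: 46 days at 4.45% → £38,000 × 4.45% × 46/366 = £212.5301
16 January – 7 March 2036: 52 days at 2.55% → £38,000 × 2.55% × 52/366 = £137.6721
8 March – 16 May 2036: 70 days at 3.15% → £38,000 × 3.15% × 70/366 = £228.9344
17 May – 30 November 2036: 198 days at 2.9% → £38,000 × 2.9% × 198/366 = £596.1639
Total = £1,175.3005

£1,175.30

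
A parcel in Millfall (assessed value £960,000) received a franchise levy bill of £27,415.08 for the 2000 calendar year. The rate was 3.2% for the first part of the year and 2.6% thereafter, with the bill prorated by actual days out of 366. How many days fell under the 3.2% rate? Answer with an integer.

156 days

Let d = days at the first rate; then 366 − d days at the second rate.
£960,000 × [3.2%·d + 2.6%·(366−d)] / 366 = £27,415.08
Solving gives d = 156, so the new rate took effect on 5 June 2000.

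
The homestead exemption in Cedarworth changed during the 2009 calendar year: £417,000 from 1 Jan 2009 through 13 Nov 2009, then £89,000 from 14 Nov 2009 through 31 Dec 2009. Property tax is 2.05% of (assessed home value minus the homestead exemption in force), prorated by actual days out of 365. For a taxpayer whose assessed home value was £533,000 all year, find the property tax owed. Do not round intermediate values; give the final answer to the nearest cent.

£3,262.25

1 Jan – 13 Nov 2009: 317 days, exemption £417,000 → (£533,000 − £417,000) × 2.05% × 317/365 = £2,065.2767
14 Nov – 31 Dec 2009: 48 days, exemption £89,000 → (£533,000 − £89,000) × 2.05% × 48/365 = £1,196.9753
Total = £3,262.2521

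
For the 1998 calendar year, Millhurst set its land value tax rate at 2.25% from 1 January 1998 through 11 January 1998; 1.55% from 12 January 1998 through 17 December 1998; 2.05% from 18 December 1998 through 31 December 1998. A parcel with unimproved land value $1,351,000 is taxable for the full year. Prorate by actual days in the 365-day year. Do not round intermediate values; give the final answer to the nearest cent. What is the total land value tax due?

1 January – 11 January 1998: 11 days at 2.25% → $1,351,000 × 2.25% × 11/365 = $916.0890
12 January – 17 December 1998: 340 days at 1.55% → $1,351,000 × 1.55% × 340/365 = $19,506.2192
18 December – 31 December 1998: 14 days at 2.05% → $1,351,000 × 2.05% × 14/365 = $1,062.2932
Total = $21,484.6014

$21,484.60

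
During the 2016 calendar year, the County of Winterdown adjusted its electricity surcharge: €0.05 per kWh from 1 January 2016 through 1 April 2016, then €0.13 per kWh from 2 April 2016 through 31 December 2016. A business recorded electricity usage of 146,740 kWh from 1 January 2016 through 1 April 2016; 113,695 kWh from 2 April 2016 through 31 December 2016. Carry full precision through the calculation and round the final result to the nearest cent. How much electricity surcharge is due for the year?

€22,117.35

1 January – 1 April 2016: 146,740 kWh at €0.05/kWh → €7,337.00
2 April – 31 December 2016: 113,695 kWh at €0.13/kWh → €14,780.35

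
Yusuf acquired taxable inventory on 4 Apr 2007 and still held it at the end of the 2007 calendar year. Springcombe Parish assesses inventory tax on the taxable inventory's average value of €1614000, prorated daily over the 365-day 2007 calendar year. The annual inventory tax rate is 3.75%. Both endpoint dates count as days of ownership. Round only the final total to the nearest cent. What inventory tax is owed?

€45103.56

Days held (4 Apr – 31 Dec 2007): 272 out of 365
Tax = €1614000 × 3.75% × 272/365 = €45103.5616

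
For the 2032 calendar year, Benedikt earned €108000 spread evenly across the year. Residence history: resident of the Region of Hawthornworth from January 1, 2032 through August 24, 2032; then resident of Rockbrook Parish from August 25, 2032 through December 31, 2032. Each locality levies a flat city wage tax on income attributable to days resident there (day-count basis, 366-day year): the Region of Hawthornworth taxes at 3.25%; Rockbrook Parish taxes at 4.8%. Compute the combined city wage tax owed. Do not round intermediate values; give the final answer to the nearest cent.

The Region of Hawthornworth, January 1 – August 24, 2032: 237 days → €108000 × 3.25% × 237/366 = €2272.8689
Rockbrook Parish, August 25 – December 31, 2032: 129 days → €108000 × 4.8% × 129/366 = €1827.1475
Total = €4100.0164

€4100.02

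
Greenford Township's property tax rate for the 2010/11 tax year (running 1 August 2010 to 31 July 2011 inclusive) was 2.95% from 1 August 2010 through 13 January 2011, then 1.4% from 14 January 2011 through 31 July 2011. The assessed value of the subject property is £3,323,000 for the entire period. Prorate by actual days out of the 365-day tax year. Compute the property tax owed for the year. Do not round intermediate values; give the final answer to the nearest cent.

£69,946.87

1 August 2010 – 13 January 2011: 166 days at 2.95% → £3,323,000 × 2.95% × 166/365 = £44,582.8247
14 January – 31 July 2011: 199 days at 1.4% → £3,323,000 × 1.4% × 199/365 = £25,364.0493
Total = £69,946.8740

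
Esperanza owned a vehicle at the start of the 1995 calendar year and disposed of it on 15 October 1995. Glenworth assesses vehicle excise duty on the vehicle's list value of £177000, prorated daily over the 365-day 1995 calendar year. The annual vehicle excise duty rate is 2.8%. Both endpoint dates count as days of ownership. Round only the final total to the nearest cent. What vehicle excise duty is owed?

£3910.49

Days held (1 January – 15 October 1995): 288 out of 365
Tax = £177000 × 2.8% × 288/365 = £3910.4877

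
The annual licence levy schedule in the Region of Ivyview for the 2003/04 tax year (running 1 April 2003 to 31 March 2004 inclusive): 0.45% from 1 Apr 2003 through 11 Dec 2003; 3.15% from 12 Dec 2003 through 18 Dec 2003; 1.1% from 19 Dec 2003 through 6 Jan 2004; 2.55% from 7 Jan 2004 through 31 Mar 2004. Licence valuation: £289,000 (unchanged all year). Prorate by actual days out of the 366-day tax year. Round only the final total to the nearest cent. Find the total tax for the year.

1 Apr – 11 Dec 2003: 255 days at 0.45% → £289,000 × 0.45% × 255/366 = £906.0861
12 Dec – 18 Dec 2003: 7 days at 3.15% → £289,000 × 3.15% × 7/366 = £174.1107
19 Dec 2003 – 6 Jan 2004: 19 days at 1.1% → £289,000 × 1.1% × 19/366 = £165.0301
7 Jan – 31 Mar 2004: 85 days at 2.55% → £289,000 × 2.55% × 85/366 = £1,711.4959
Total = £2,956.7227

£2,956.72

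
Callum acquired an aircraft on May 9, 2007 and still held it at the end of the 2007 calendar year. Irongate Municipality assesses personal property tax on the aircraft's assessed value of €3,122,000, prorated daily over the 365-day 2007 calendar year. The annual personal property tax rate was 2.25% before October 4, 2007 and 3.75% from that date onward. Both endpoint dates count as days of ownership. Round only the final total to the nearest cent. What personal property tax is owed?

€57,029.96

May 9 – October 3, 2007: 148 days at 2.25% → €3,122,000 × 2.25% × 148/365 = €28,482.9041
October 4 – December 31, 2007: 89 days at 3.75% → €3,122,000 × 3.75% × 89/365 = €28,547.0548
Total = €57,029.9589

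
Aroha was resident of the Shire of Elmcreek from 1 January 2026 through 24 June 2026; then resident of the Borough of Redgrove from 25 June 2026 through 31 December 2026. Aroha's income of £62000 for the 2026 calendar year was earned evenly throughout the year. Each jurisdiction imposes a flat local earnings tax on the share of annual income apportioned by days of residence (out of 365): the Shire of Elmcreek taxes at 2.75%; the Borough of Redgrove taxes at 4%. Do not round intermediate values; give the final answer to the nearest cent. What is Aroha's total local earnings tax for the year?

The Shire of Elmcreek, 1 January – 24 June 2026: 175 days → £62000 × 2.75% × 175/365 = £817.4658
The Borough of Redgrove, 25 June – 31 December 2026: 190 days → £62000 × 4% × 190/365 = £1290.9589
Total = £2108.4247

£2108.42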